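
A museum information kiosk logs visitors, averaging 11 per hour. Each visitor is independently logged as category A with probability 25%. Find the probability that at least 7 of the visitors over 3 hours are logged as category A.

Thinning: the visitors that are logged as category A themselves form a Poisson process with rate 0.25 × 11 = 2.75 per hour.
Over the interval, μ = 2.75 × 3 = 8.25 (3 hours).
P(N ≥ 7) = 1 − P(N ≤ 6) ≈ 0.7162.

0.7162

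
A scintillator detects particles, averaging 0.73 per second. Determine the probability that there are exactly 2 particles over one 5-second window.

0.1731

Over the interval, μ = 0.73 × 5 = 3.65 (a 5-second window = 5 seconds).
P(N = 2) = e^(−μ) μ^2/2! = e^(−3.65) · 3.65^2/2 ≈ 0.1731.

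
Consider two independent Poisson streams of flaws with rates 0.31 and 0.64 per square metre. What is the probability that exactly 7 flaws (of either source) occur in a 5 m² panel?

Independent Poisson processes superpose: combined rate λ = 0.31 + 0.64 = 0.95 per square metre.
Over the interval, μ = 0.95 × 5 = 4.75 (a 5 m² panel = 5 square metres).
P(N = 7) = e^(−4.75) · 4.75^7/7! ≈ 0.0937.

0.0937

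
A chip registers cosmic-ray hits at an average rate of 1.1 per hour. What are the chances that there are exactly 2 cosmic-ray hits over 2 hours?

Over the interval, μ = 1.1 × 2 = 2.2 (2 hours).
P(N = 2) = e^(−μ) μ^2/2! = e^(−2.2) · 2.2^2/2 ≈ 0.2681.

0.2681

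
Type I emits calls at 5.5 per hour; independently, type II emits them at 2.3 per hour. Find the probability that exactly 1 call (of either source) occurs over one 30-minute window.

Independent Poisson processes superpose: combined rate λ = 5.5 + 2.3 = 7.8 per hour.
Over the interval, μ = 7.8 × 0.5 = 3.9 (a 30-minute window = 0.5 hours).
P(N = 1) = e^(−3.9) · 3.9^1/1! ≈ 0.0789.

0.0789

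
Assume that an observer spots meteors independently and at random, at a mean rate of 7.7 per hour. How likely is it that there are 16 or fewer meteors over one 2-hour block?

0.6253

Over the interval, μ = 7.7 × 2 = 15.4 (a 2-hour block = 2 hours).
P(N ≤ 16) = Σ_{j=0}^{16} e^(−μ) μ^j/j! ≈ 0.6253.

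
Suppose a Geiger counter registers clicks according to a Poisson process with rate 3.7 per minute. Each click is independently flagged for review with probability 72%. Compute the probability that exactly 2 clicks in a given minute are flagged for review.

0.2472

Thinning: the clicks that are flagged for review themselves form a Poisson process with rate 0.72 × 3.7 = 2.664 per minute.
So μ = 2.664.
P(N = 2) = e^(−2.664) · 2.664^2/2! ≈ 0.2472.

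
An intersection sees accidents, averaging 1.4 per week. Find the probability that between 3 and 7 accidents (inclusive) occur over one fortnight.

Over the interval, μ = 1.4 × 2 = 2.8 (a fortnight = 2 weeks).
P(3 ≤ N ≤ 7) = Σ_{j=3}^{7} e^(−2.8) · 2.8^j/j! ≈ 0.5224.

0.5224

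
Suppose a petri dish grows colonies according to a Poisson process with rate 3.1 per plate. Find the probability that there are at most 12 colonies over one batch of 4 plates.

0.5303

Over the interval, μ = 3.1 × 4 = 12.4 (a batch of 4 plates = 4 plates).
P(N ≤ 12) = Σ_{j=0}^{12} e^(−μ) μ^j/j! ≈ 0.5303.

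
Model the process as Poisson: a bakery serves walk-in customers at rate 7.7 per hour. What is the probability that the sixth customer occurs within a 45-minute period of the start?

Over the interval, μ = 7.7 × 0.75 = 5.775 (a 45-minute period = 0.75 hours).
The sixth arrival falls in the interval iff at least 6 events occur there: P(S_6 ≤ t) = P(N ≥ 6) = 1 − P(N ≤ 5) ≈ 0.5175.

0.5175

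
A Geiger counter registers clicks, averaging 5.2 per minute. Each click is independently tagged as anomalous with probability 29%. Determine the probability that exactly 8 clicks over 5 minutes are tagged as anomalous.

0.1377

Thinning: the clicks that are tagged as anomalous themselves form a Poisson process with rate 0.29 × 5.2 = 1.508 per minute.
Over the interval, μ = 1.508 × 5 = 7.54 (5 minutes).
P(N = 8) = e^(−7.54) · 7.54^8/8! ≈ 0.1377.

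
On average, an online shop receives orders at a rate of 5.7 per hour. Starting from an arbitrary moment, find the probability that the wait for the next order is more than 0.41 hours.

0.0966

The wait for the next event is exponential with rate λ = 5.7 per hour.
P(T > 0.41) = e^(−λt) = e^(−5.7 × 0.41) = e^(−2.337) ≈ 0.0966.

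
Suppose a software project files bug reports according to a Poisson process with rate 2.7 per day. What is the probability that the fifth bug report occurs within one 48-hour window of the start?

Over the interval, μ = 2.7 × 2 = 5.4 (a 48-hour window = 2 days).
The fifth arrival falls in the interval iff at least 5 events occur there: P(S_5 ≤ t) = P(N ≥ 5) = 1 − P(N ≤ 4) ≈ 0.6267.

0.6267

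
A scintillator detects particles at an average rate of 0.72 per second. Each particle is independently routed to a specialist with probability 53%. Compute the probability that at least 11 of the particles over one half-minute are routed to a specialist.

Thinning: the particles that are routed to a specialist themselves form a Poisson process with rate 0.53 × 0.72 = 0.3816 per second.
Over the interval, μ = 0.3816 × 30 = 11.448 (a half-minute = 30 seconds).
P(N ≥ 11) = 1 − P(N ≤ 10) ≈ 0.5924.

0.5924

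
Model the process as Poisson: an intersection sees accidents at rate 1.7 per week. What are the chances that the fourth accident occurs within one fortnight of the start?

Over the interval, μ = 1.7 × 2 = 3.4 (a fortnight = 2 weeks).
The fourth arrival falls in the interval iff at least 4 events occur there: P(S_4 ≤ t) = P(N ≥ 4) = 1 − P(N ≤ 3) ≈ 0.4416.

0.4416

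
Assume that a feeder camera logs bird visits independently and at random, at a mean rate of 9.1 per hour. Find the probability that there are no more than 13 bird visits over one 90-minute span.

0.5020

Over the interval, μ = 9.1 × 1.5 = 13.65 (a 90-minute span = 1.5 hours).
P(N ≤ 13) = Σ_{j=0}^{13} e^(−μ) μ^j/j! ≈ 0.5020.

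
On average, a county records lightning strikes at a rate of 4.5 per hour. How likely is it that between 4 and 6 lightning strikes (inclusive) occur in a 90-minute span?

0.3918

Over the interval, μ = 4.5 × 1.5 = 6.75 (a 90-minute span = 1.5 hours).
P(4 ≤ N ≤ 6) = Σ_{j=4}^{6} e^(−6.75) · 6.75^j/j! ≈ 0.3918.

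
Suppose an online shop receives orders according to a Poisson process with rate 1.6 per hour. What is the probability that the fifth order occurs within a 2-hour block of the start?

Over the interval, μ = 1.6 × 2 = 3.2 (a 2-hour block = 2 hours).
The fifth arrival falls in the interval iff at least 5 events occur there: P(S_5 ≤ t) = P(N ≥ 5) = 1 − P(N ≤ 4) ≈ 0.2194.

0.2194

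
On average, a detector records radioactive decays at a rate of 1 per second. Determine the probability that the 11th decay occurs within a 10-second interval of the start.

0.4170

Over the interval, μ = 1 × 10 = 10 (a 10-second interval = 10 seconds).
The 11th arrival falls in the interval iff at least 11 events occur there: P(S_11 ≤ t) = P(N ≥ 11) = 1 − P(N ≤ 10) ≈ 0.4170.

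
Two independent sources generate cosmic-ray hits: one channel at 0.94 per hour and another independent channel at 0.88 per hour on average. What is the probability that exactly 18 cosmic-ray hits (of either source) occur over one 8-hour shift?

0.0642

Independent Poisson processes superpose: combined rate λ = 0.94 + 0.88 = 1.82 per hour.
Over the interval, μ = 1.82 × 8 = 14.56 (an 8-hour shift = 8 hours).
P(N = 18) = e^(−14.56) · 14.56^18/18! ≈ 0.0642.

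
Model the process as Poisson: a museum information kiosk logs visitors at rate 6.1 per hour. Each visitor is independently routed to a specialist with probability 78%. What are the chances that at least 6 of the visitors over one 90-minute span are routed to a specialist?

Thinning: the visitors that are routed to a specialist themselves form a Poisson process with rate 0.78 × 6.1 = 4.758 per hour.
Over the interval, μ = 4.758 × 1.5 = 7.137 (a 90-minute span = 1.5 hours).
P(N ≥ 6) = 1 − P(N ≤ 5) ≈ 0.7164.

0.7164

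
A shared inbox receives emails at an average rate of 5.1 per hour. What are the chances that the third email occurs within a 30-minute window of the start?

Over the interval, μ = 5.1 × 0.5 = 2.55 (a 30-minute window = 0.5 hours).
The third arrival falls in the interval iff at least 3 events occur there: P(S_3 ≤ t) = P(N ≥ 3) = 1 − P(N ≤ 2) ≈ 0.4689.

0.4689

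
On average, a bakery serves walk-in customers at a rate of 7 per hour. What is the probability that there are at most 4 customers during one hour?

With mean μ = 7 per hour,
P(N ≤ 4) = Σ_{j=0}^{4} e^(−μ) μ^j/j! ≈ 0.1730.

0.1730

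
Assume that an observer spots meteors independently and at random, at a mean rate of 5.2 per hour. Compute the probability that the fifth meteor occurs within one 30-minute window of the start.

Over the interval, μ = 5.2 × 0.5 = 2.6 (a 30-minute window = 0.5 hours).
The fifth arrival falls in the interval iff at least 5 events occur there: P(S_5 ≤ t) = P(N ≥ 5) = 1 − P(N ≤ 4) ≈ 0.1226.

0.1226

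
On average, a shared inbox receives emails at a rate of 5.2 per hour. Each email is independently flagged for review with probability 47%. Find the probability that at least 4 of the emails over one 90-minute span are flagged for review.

0.4987

Thinning: the emails that are flagged for review themselves form a Poisson process with rate 0.47 × 5.2 = 2.444 per hour.
Over the interval, μ = 2.444 × 1.5 = 3.666 (a 90-minute span = 1.5 hours).
P(N ≥ 4) = 1 − P(N ≤ 3) ≈ 0.4987.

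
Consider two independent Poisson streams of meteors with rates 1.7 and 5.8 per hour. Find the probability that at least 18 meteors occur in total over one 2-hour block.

0.2511

Independent Poisson processes superpose: combined rate λ = 1.7 + 5.8 = 7.5 per hour.
Over the interval, μ = 7.5 × 2 = 15 (a 2-hour block = 2 hours).
P(N ≥ 18) = 1 − P(N ≤ 17) ≈ 0.2511.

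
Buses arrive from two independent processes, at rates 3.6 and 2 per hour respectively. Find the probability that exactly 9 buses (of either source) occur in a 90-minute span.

0.1290

Independent Poisson processes superpose: combined rate λ = 3.6 + 2 = 5.6 per hour.
Over the interval, μ = 5.6 × 1.5 = 8.4 (a 90-minute span = 1.5 hours).
P(N = 9) = e^(−8.4) · 8.4^9/9! ≈ 0.1290.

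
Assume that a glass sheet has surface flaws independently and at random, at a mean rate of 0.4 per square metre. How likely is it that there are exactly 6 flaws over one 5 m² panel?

0.0120

Over the interval, μ = 0.4 × 5 = 2 (a 5 m² panel = 5 square metres).
P(N = 6) = e^(−μ) μ^6/6! = e^(−2) · 2^6/720 ≈ 0.0120.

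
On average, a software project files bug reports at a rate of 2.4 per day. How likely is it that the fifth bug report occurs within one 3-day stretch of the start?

Over the interval, μ = 2.4 × 3 = 7.2 (a 3-day stretch = 3 days).
The fifth arrival falls in the interval iff at least 5 events occur there: P(S_5 ≤ t) = P(N ≥ 5) = 1 − P(N ≤ 4) ≈ 0.8445.

0.8445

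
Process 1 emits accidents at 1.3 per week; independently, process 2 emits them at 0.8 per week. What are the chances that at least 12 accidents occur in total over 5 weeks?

Independent Poisson processes superpose: combined rate λ = 1.3 + 0.8 = 2.1 per week.
Over the interval, μ = 2.1 × 5 = 10.5 (5 weeks).
P(N ≥ 12) = 1 − P(N ≤ 11) ≈ 0.3613.

0.3613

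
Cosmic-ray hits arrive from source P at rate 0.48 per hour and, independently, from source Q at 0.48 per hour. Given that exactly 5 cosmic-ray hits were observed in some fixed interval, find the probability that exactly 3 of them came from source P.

Given the total, each event is independently from source P with probability p = λ_P/(λ_P+λ_Q) = 0.48/0.96 = 0.5000.
So K ~ Binomial(5, 0.48/0.96): P(K = 3) = C(5,3) · (0.48/0.96)^3 · (0.48/0.96)^2 ≈ 0.3125.

0.3125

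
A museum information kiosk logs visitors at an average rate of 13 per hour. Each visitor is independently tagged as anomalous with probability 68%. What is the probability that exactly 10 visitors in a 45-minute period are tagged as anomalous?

0.0597

Thinning: the visitors that are tagged as anomalous themselves form a Poisson process with rate 0.68 × 13 = 8.84 per hour.
Over the interval, μ = 8.84 × 0.75 = 6.63 (a 45-minute period = 0.75 hours).
P(N = 10) = e^(−6.63) · 6.63^10/10! ≈ 0.0597.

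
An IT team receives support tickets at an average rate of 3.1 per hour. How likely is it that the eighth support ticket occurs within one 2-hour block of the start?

Over the interval, μ = 3.1 × 2 = 6.2 (a 2-hour block = 2 hours).
The eighth arrival falls in the interval iff at least 8 events occur there: P(S_8 ≤ t) = P(N ≥ 8) = 1 − P(N ≤ 7) ≈ 0.2840.

0.2840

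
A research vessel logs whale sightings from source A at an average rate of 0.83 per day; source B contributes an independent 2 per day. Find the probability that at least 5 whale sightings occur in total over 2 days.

0.6669

Independent Poisson processes superpose: combined rate λ = 0.83 + 2 = 2.83 per day.
Over the interval, μ = 2.83 × 2 = 5.66 (2 days).
P(N ≥ 5) = 1 − P(N ≤ 4) ≈ 0.6669.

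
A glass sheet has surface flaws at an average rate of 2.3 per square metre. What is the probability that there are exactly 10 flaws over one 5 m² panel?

0.1129

Over the interval, μ = 2.3 × 5 = 11.5 (a 5 m² panel = 5 square metres).
P(N = 10) = e^(−μ) μ^10/10! = e^(−11.5) · 11.5^10/3628800 ≈ 0.1129.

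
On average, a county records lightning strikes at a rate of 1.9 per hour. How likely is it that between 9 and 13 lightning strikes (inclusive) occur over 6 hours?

Over the interval, μ = 1.9 × 6 = 11.4 (6 hours).
P(9 ≤ N ≤ 13) = Σ_{j=9}^{13} e^(−11.4) · 11.4^j/j! ≈ 0.5446.

0.5446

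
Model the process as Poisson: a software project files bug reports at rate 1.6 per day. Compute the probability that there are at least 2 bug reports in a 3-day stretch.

Over the interval, μ = 1.6 × 3 = 4.8 (a 3-day stretch = 3 days).
P(N ≥ 2) = 1 − P(N ≤ 1) = 1 − Σ_{j=0}^{1} e^(−μ) μ^j/j! ≈ 0.9523.

0.9523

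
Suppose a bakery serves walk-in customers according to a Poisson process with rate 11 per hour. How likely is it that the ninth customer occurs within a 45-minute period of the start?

Over the interval, μ = 11 × 0.75 = 8.25 (a 45-minute period = 0.75 hours).
The ninth arrival falls in the interval iff at least 9 events occur there: P(S_9 ≤ t) = P(N ≥ 9) = 1 − P(N ≤ 8) ≈ 0.4423.

0.4423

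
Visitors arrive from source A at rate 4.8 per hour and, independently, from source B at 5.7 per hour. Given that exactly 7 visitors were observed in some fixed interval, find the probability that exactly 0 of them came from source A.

0.0139

Given the total, each event is independently from source A with probability p = λ_A/(λ_A+λ_B) = 4.8/10.5 ≈ 0.4571.
So K ~ Binomial(7, 4.8/10.5): P(K = 0) = C(7,0) · (4.8/10.5)^0 · (5.7/10.5)^7 ≈ 0.0139.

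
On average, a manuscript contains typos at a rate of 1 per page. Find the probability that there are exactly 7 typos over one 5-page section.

0.1044

Over the interval, μ = 1 × 5 = 5 (a 5-page section = 5 pages).
P(N = 7) = e^(−μ) μ^7/7! = e^(−5) · 5^7/5040 ≈ 0.1044.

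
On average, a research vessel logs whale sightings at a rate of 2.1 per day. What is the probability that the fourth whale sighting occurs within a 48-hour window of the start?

0.6046

Over the interval, μ = 2.1 × 2 = 4.2 (a 48-hour window = 2 days).
The fourth arrival falls in the interval iff at least 4 events occur there: P(S_4 ≤ t) = P(N ≥ 4) = 1 − P(N ≤ 3) ≈ 0.6046.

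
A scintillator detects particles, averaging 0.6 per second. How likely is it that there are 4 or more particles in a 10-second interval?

0.8488

Over the interval, μ = 0.6 × 10 = 6 (a 10-second interval = 10 seconds).
P(N ≥ 4) = 1 − P(N ≤ 3) = 1 − Σ_{j=0}^{3} e^(−μ) μ^j/j! ≈ 0.8488.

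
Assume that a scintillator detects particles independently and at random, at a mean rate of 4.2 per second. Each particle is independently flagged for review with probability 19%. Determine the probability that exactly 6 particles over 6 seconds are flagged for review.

Thinning: the particles that are flagged for review themselves form a Poisson process with rate 0.19 × 4.2 = 0.798 per second.
Over the interval, μ = 0.798 × 6 = 4.788 (6 seconds).
P(N = 6) = e^(−4.788) · 4.788^6/6! ≈ 0.1394.

0.1394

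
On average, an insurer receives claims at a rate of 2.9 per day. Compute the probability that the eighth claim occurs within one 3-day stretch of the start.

0.6398

Over the interval, μ = 2.9 × 3 = 8.7 (a 3-day stretch = 3 days).
The eighth arrival falls in the interval iff at least 8 events occur there: P(S_8 ≤ t) = P(N ≥ 8) = 1 − P(N ≤ 7) ≈ 0.6398.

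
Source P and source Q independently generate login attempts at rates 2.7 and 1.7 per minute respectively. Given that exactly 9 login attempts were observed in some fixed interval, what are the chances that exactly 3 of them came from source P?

0.0646

Given the total, each event is independently from source P with probability p = λ_P/(λ_P+λ_Q) = 2.7/4.4 ≈ 0.6136.
So K ~ Binomial(9, 2.7/4.4): P(K = 3) = C(9,3) · (2.7/4.4)^3 · (1.7/4.4)^6 ≈ 0.0646.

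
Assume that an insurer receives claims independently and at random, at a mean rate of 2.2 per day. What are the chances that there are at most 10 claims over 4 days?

0.7294

Over the interval, μ = 2.2 × 4 = 8.8 (4 days).
P(N ≤ 10) = Σ_{j=0}^{10} e^(−μ) μ^j/j! ≈ 0.7294.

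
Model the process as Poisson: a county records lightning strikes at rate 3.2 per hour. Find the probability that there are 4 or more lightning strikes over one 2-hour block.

Over the interval, μ = 3.2 × 2 = 6.4 (a 2-hour block = 2 hours).
P(N ≥ 4) = 1 − P(N ≤ 3) = 1 − Σ_{j=0}^{3} e^(−μ) μ^j/j! ≈ 0.8811.

0.8811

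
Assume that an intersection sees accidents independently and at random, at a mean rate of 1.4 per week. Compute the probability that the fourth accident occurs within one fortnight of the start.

0.3081

Over the interval, μ = 1.4 × 2 = 2.8 (a fortnight = 2 weeks).
The fourth arrival falls in the interval iff at least 4 events occur there: P(S_4 ≤ t) = P(N ≥ 4) = 1 − P(N ≤ 3) ≈ 0.3081.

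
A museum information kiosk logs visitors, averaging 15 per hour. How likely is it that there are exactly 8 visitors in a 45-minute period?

0.0828

Over the interval, μ = 15 × 0.75 = 11.25 (a 45-minute period = 0.75 hours).
P(N = 8) = e^(−μ) μ^8/8! = e^(−11.25) · 11.25^8/40320 ≈ 0.0828.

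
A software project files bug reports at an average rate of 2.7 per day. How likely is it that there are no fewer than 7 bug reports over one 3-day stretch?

0.6987

Over the interval, μ = 2.7 × 3 = 8.1 (a 3-day stretch = 3 days).
P(N ≥ 7) = 1 − P(N ≤ 6) = 1 − Σ_{j=0}^{6} e^(−μ) μ^j/j! ≈ 0.6987.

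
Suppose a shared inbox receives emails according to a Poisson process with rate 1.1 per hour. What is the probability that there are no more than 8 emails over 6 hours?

0.7796

Over the interval, μ = 1.1 × 6 = 6.6 (6 hours).
P(N ≤ 8) = Σ_{j=0}^{8} e^(−μ) μ^j/j! ≈ 0.7796.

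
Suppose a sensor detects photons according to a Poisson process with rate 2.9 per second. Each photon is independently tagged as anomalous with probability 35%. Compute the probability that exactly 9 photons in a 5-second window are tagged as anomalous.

Thinning: the photons that are tagged as anomalous themselves form a Poisson process with rate 0.35 × 2.9 = 1.015 per second.
Over the interval, μ = 1.015 × 5 = 5.075 (a 5-second window = 5 seconds).
P(N = 9) = e^(−5.075) · 5.075^9/9! ≈ 0.0385.

0.0385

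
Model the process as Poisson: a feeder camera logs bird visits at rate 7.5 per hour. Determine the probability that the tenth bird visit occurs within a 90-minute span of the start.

0.6860

Over the interval, μ = 7.5 × 1.5 = 11.25 (a 90-minute span = 1.5 hours).
The tenth arrival falls in the interval iff at least 10 events occur there: P(S_10 ≤ t) = P(N ≥ 10) = 1 − P(N ≤ 9) ≈ 0.6860.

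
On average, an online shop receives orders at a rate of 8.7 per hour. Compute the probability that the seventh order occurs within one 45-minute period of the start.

Over the interval, μ = 8.7 × 0.75 = 6.525 (a 45-minute period = 0.75 hours).
The seventh arrival falls in the interval iff at least 7 events occur there: P(S_7 ≤ t) = P(N ≥ 7) = 1 − P(N ≤ 6) ≈ 0.4774.

0.4774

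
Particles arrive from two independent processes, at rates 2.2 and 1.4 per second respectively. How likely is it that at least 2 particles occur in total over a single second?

0.8743

Independent Poisson processes superpose: combined rate λ = 2.2 + 1.4 = 3.6 per second.
So μ = 3.6.
P(N ≥ 2) = 1 − P(N ≤ 1) ≈ 0.8743.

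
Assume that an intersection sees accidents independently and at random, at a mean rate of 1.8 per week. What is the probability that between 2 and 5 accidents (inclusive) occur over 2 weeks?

Over the interval, μ = 1.8 × 2 = 3.6 (2 weeks).
P(2 ≤ N ≤ 5) = Σ_{j=2}^{5} e^(−3.6) · 3.6^j/j! ≈ 0.7184.

0.7184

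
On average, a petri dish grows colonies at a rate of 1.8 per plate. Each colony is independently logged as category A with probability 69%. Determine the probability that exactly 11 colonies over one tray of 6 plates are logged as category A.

0.0572

Thinning: the colonies that are logged as category A themselves form a Poisson process with rate 0.69 × 1.8 = 1.242 per plate.
Over the interval, μ = 1.242 × 6 = 7.452 (a tray of 6 plates = 6 plates).
P(N = 11) = e^(−7.452) · 7.452^11/11! ≈ 0.0572.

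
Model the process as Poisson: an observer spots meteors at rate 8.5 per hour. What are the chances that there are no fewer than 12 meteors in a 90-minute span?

Over the interval, μ = 8.5 × 1.5 = 12.75 (a 90-minute span = 1.5 hours).
P(N ≥ 12) = 1 − P(N ≤ 11) = 1 − Σ_{j=0}^{11} e^(−μ) μ^j/j! ≈ 0.6210.

0.6210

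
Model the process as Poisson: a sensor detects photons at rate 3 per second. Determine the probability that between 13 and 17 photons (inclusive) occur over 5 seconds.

0.4812

Over the interval, μ = 3 × 5 = 15 (5 seconds).
P(13 ≤ N ≤ 17) = Σ_{j=13}^{17} e^(−15) · 15^j/j! ≈ 0.4812.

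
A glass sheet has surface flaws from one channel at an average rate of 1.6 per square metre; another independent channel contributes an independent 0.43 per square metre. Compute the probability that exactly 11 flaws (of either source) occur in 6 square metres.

Independent Poisson processes superpose: combined rate λ = 1.6 + 0.43 = 2.03 per square metre.
Over the interval, μ = 2.03 × 6 = 12.18 (6 square metres).
P(N = 11) = e^(−12.18) · 12.18^11/11! ≈ 0.1125.

0.1125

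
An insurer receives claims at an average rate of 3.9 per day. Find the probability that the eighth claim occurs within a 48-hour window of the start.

0.5188

Over the interval, μ = 3.9 × 2 = 7.8 (a 48-hour window = 2 days).
The eighth arrival falls in the interval iff at least 8 events occur there: P(S_8 ≤ t) = P(N ≥ 8) = 1 − P(N ≤ 7) ≈ 0.5188.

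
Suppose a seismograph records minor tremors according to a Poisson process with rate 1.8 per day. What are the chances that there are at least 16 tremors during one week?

Over the interval, μ = 1.8 × 7 = 12.6 (a week = 7 days).
P(N ≥ 16) = 1 − P(N ≤ 15) = 1 − Σ_{j=0}^{15} e^(−μ) μ^j/j! ≈ 0.2022.

0.2022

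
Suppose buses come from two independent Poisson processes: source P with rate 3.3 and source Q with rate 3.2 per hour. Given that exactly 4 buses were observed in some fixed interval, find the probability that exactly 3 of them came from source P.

0.2577

Given the total, each event is independently from source P with probability p = λ_P/(λ_P+λ_Q) = 3.3/6.5 ≈ 0.5077.
So K ~ Binomial(4, 3.3/6.5): P(K = 3) = C(4,3) · (3.3/6.5)^3 · (3.2/6.5)^1 ≈ 0.2577.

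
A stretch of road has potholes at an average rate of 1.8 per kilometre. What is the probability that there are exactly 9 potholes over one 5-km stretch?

Over the interval, μ = 1.8 × 5 = 9 (a 5-km stretch = 5 kilometres).
P(N = 9) = e^(−μ) μ^9/9! = e^(−9) · 9^9/362880 ≈ 0.1318.

0.1318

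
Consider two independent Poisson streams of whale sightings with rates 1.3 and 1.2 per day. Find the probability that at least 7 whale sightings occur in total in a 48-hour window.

0.2378

Independent Poisson processes superpose: combined rate λ = 1.3 + 1.2 = 2.5 per day.
Over the interval, μ = 2.5 × 2 = 5 (a 48-hour window = 2 days).
P(N ≥ 7) = 1 − P(N ≤ 6) ≈ 0.2378.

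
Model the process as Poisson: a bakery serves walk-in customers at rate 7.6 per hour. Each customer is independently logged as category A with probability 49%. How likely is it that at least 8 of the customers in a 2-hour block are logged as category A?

0.4677

Thinning: the customers that are logged as category A themselves form a Poisson process with rate 0.49 × 7.6 = 3.724 per hour.
Over the interval, μ = 3.724 × 2 = 7.448 (a 2-hour block = 2 hours).
P(N ≥ 8) = 1 − P(N ≤ 7) ≈ 0.4677.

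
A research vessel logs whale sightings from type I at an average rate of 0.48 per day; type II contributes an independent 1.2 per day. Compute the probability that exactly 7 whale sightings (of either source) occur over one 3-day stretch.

Independent Poisson processes superpose: combined rate λ = 0.48 + 1.2 = 1.68 per day.
Over the interval, μ = 1.68 × 3 = 5.04 (a 3-day stretch = 3 days).
P(N = 7) = e^(−5.04) · 5.04^7/7! ≈ 0.1061.

0.1061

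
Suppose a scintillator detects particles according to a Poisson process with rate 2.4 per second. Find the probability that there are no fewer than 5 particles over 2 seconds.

Over the interval, μ = 2.4 × 2 = 4.8 (2 seconds).
P(N ≥ 5) = 1 − P(N ≤ 4) = 1 − Σ_{j=0}^{4} e^(−μ) μ^j/j! ≈ 0.5237.

0.5237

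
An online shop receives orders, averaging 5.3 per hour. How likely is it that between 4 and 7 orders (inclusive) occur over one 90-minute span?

Over the interval, μ = 5.3 × 1.5 = 7.95 (a 90-minute span = 1.5 hours).
P(4 ≤ N ≤ 7) = Σ_{j=4}^{7} e^(−7.95) · 7.95^j/j! ≈ 0.4161.

0.4161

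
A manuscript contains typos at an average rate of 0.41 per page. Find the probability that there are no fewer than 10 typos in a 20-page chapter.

0.3085

Over the interval, μ = 0.41 × 20 = 8.2 (a 20-page chapter = 20 pages).
P(N ≥ 10) = 1 − P(N ≤ 9) = 1 − Σ_{j=0}^{9} e^(−μ) μ^j/j! ≈ 0.3085.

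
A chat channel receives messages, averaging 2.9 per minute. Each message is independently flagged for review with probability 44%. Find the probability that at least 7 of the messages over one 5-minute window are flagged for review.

0.4545

Thinning: the messages that are flagged for review themselves form a Poisson process with rate 0.44 × 2.9 = 1.276 per minute.
Over the interval, μ = 1.276 × 5 = 6.38 (a 5-minute window = 5 minutes).
P(N ≥ 7) = 1 − P(N ≤ 6) ≈ 0.4545.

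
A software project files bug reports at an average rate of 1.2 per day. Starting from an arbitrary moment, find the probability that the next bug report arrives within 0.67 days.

Inter-arrival times are exponential with rate λ = 1.2 per day.
P(T ≤ 0.67) = 1 − e^(−λt) = 1 − e^(−1.2 × 0.67) = 1 − e^(−0.804) ≈ 0.5525.

0.5525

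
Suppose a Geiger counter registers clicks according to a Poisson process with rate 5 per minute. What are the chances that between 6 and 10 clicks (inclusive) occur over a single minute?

With mean μ = 5 per minute,
P(6 ≤ N ≤ 10) = Σ_{j=6}^{10} e^(−5) · 5^j/j! ≈ 0.3703.

0.3703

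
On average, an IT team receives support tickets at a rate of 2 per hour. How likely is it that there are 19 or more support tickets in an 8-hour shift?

0.2577

Over the interval, μ = 2 × 8 = 16 (an 8-hour shift = 8 hours).
P(N ≥ 19) = 1 − P(N ≤ 18) = 1 − Σ_{j=0}^{18} e^(−μ) μ^j/j! ≈ 0.2577.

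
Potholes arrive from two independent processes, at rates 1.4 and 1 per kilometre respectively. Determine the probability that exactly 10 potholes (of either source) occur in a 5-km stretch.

0.1048

Independent Poisson processes superpose: combined rate λ = 1.4 + 1 = 2.4 per kilometre.
Over the interval, μ = 2.4 × 5 = 12 (a 5-km stretch = 5 kilometres).
P(N = 10) = e^(−12) · 12^10/10! ≈ 0.1048.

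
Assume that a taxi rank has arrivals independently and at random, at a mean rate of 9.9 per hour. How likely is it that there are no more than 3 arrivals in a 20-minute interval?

Over the interval, μ = 9.9 × 1/3 = 3.3 (a 20-minute interval = 1/3 hours).
P(N ≤ 3) = Σ_{j=0}^{3} e^(−μ) μ^j/j! ≈ 0.5803.

0.5803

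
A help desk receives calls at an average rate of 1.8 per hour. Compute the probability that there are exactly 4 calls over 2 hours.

Over the interval, μ = 1.8 × 2 = 3.6 (2 hours).
P(N = 4) = e^(−μ) μ^4/4! = e^(−3.6) · 3.6^4/24 ≈ 0.1912.

0.1912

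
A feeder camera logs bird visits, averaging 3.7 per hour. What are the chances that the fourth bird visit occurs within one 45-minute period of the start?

0.3025

Over the interval, μ = 3.7 × 0.75 = 2.775 (a 45-minute period = 0.75 hours).
The fourth arrival falls in the interval iff at least 4 events occur there: P(S_4 ≤ t) = P(N ≥ 4) = 1 − P(N ≤ 3) ≈ 0.3025.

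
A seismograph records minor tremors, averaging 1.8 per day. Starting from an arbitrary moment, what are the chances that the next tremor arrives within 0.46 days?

Inter-arrival times are exponential with rate λ = 1.8 per day.
P(T ≤ 0.46) = 1 − e^(−λt) = 1 − e^(−1.8 × 0.46) = 1 − e^(−0.828) ≈ 0.5631.

0.5631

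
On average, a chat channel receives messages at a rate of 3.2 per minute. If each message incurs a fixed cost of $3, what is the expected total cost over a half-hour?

E[N] = 3.2 × 30 = 96 (a half-hour = 30 minutes); E[cost] = 96 × $3 = $288.

$288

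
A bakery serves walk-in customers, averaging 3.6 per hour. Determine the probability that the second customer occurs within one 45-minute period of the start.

Over the interval, μ = 3.6 × 0.75 = 2.7 (a 45-minute period = 0.75 hours).
The second arrival falls in the interval iff at least 2 events occur there: P(S_2 ≤ t) = P(N ≥ 2) = 1 − P(N ≤ 1) ≈ 0.7513.

0.7513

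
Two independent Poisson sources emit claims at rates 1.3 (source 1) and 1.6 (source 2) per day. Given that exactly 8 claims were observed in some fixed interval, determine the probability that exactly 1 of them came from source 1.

Given the total, each event is independently from source 1 with probability p = λ_1/(λ_1+λ_2) = 1.3/2.9 ≈ 0.4483.
So K ~ Binomial(8, 1.3/2.9): P(K = 1) = C(8,1) · (1.3/2.9)^1 · (1.6/2.9)^7 ≈ 0.0558.

0.0558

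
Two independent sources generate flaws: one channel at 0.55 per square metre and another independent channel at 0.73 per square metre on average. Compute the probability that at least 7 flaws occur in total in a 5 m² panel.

0.4577

Independent Poisson processes superpose: combined rate λ = 0.55 + 0.73 = 1.28 per square metre.
Over the interval, μ = 1.28 × 5 = 6.4 (a 5 m² panel = 5 square metres).
P(N ≥ 7) = 1 − P(N ≤ 6) ≈ 0.4577.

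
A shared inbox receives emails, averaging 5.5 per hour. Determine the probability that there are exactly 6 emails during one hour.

0.1571

With mean μ = 5.5 per hour,
P(N = 6) = e^(−μ) μ^6/6! = e^(−5.5) · 5.5^6/720 ≈ 0.1571.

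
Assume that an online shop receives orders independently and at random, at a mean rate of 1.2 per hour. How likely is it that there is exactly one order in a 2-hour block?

0.2177

Over the interval, μ = 1.2 × 2 = 2.4 (a 2-hour block = 2 hours).
P(N = 1) = e^(−μ) μ^1/1! = e^(−2.4) · 2.4^1/1 ≈ 0.2177.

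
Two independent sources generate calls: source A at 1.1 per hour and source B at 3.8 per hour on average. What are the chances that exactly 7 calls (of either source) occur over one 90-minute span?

0.1477

Independent Poisson processes superpose: combined rate λ = 1.1 + 3.8 = 4.9 per hour.
Over the interval, μ = 4.9 × 1.5 = 7.35 (a 90-minute span = 1.5 hours).
P(N = 7) = e^(−7.35) · 7.35^7/7! ≈ 0.1477.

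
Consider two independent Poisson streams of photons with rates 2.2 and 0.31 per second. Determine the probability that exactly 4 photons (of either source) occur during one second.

Independent Poisson processes superpose: combined rate λ = 2.2 + 0.31 = 2.51 per second.
So μ = 2.51.
P(N = 4) = e^(−2.51) · 2.51^4/4! ≈ 0.1344.

0.1344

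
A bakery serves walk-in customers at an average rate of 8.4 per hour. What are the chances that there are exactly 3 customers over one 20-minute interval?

0.2225

Over the interval, μ = 8.4 × 1/3 = 2.8 (a 20-minute interval = 1/3 hours).
P(N = 3) = e^(−μ) μ^3/3! = e^(−2.8) · 2.8^3/6 ≈ 0.2225.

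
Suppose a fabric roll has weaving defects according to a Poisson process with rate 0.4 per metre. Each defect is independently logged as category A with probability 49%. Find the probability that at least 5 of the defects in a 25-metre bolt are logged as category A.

Thinning: the defects that are logged as category A themselves form a Poisson process with rate 0.49 × 0.4 = 0.196 per metre.
Over the interval, μ = 0.196 × 25 = 4.9 (a 25-metre bolt = 25 metres).
P(N ≥ 5) = 1 − P(N ≤ 4) ≈ 0.5418.

0.5418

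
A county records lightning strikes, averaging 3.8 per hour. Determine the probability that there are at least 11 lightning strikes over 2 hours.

Over the interval, μ = 3.8 × 2 = 7.6 (2 hours).
P(N ≥ 11) = 1 − P(N ≤ 10) = 1 − Σ_{j=0}^{10} e^(−μ) μ^j/j! ≈ 0.1465.

0.1465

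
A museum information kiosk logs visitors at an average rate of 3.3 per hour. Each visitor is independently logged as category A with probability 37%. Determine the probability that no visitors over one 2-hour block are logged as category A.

0.0870

Thinning: the visitors that are logged as category A themselves form a Poisson process with rate 0.37 × 3.3 = 1.221 per hour.
Over the interval, μ = 1.221 × 2 = 2.442 (a 2-hour block = 2 hours).
P(N = 0) = e^(−2.442) · 2.442^0/0! ≈ 0.0870.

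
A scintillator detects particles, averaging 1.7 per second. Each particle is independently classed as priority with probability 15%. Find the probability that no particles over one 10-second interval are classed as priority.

0.0781

Thinning: the particles that are classed as priority themselves form a Poisson process with rate 0.15 × 1.7 = 0.255 per second.
Over the interval, μ = 0.255 × 10 = 2.55 (a 10-second interval = 10 seconds).
P(N = 0) = e^(−2.55) · 2.55^0/0! ≈ 0.0781.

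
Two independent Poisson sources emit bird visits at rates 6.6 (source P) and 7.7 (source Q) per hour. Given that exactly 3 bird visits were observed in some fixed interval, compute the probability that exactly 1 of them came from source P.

0.4015

Given the total, each event is independently from source P with probability p = λ_P/(λ_P+λ_Q) = 6.6/14.3 ≈ 0.4615.
So K ~ Binomial(3, 6.6/14.3): P(K = 1) = C(3,1) · (6.6/14.3)^1 · (7.7/14.3)^2 ≈ 0.4015.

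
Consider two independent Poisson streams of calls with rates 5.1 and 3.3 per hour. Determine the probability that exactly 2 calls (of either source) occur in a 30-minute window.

Independent Poisson processes superpose: combined rate λ = 5.1 + 3.3 = 8.4 per hour.
Over the interval, μ = 8.4 × 0.5 = 4.2 (a 30-minute window = 0.5 hours).
P(N = 2) = e^(−4.2) · 4.2^2/2! ≈ 0.1323.

0.1323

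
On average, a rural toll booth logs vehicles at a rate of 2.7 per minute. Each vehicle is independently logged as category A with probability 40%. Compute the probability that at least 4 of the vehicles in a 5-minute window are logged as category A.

0.7867

Thinning: the vehicles that are logged as category A themselves form a Poisson process with rate 0.4 × 2.7 = 1.08 per minute.
Over the interval, μ = 1.08 × 5 = 5.4 (a 5-minute window = 5 minutes).
P(N ≥ 4) = 1 − P(N ≤ 3) ≈ 0.7867.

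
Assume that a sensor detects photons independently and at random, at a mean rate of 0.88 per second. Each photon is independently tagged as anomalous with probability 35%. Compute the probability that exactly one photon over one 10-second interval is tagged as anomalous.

Thinning: the photons that are tagged as anomalous themselves form a Poisson process with rate 0.35 × 0.88 = 0.308 per second.
Over the interval, μ = 0.308 × 10 = 3.08 (a 10-second interval = 10 seconds).
P(N = 1) = e^(−3.08) · 3.08^1/1! ≈ 0.1416.

0.1416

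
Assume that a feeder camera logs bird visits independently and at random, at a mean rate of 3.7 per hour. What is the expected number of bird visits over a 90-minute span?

5.55

E[N] = λt = 3.7 × 1.5 = 5.55 (a 90-minute span = 1.5 hours).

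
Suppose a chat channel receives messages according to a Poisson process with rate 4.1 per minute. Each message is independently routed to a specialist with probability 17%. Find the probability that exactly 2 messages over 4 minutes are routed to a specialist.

0.2392

Thinning: the messages that are routed to a specialist themselves form a Poisson process with rate 0.17 × 4.1 = 0.697 per minute.
Over the interval, μ = 0.697 × 4 = 2.788 (4 minutes).
P(N = 2) = e^(−2.788) · 2.788^2/2! ≈ 0.2392.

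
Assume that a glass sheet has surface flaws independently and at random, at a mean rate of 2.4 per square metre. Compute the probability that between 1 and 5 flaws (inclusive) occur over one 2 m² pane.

Over the interval, μ = 2.4 × 2 = 4.8 (a 2 m² pane = 2 square metres).
P(1 ≤ N ≤ 5) = Σ_{j=1}^{5} e^(−4.8) · 4.8^j/j! ≈ 0.6428.

0.6428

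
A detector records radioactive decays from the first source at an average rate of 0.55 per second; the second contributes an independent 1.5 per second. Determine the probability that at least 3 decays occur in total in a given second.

Independent Poisson processes superpose: combined rate λ = 0.55 + 1.5 = 2.05 per second.
So μ = 2.05.
P(N ≥ 3) = 1 − P(N ≤ 2) ≈ 0.3369.

0.3369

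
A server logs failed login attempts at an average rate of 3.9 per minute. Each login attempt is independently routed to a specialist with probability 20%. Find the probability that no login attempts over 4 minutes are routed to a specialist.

Thinning: the login attempts that are routed to a specialist themselves form a Poisson process with rate 0.2 × 3.9 = 0.78 per minute.
Over the interval, μ = 0.78 × 4 = 3.12 (4 minutes).
P(N = 0) = e^(−3.12) · 3.12^0/0! ≈ 0.0442.

0.0442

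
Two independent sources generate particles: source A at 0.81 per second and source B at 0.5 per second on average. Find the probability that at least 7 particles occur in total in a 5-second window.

0.4813

Independent Poisson processes superpose: combined rate λ = 0.81 + 0.5 = 1.31 per second.
Over the interval, μ = 1.31 × 5 = 6.55 (a 5-second window = 5 seconds).
P(N ≥ 7) = 1 − P(N ≤ 6) ≈ 0.4813.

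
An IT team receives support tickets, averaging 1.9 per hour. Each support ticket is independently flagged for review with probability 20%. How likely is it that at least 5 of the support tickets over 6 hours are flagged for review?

0.0814

Thinning: the support tickets that are flagged for review themselves form a Poisson process with rate 0.2 × 1.9 = 0.38 per hour.
Over the interval, μ = 0.38 × 6 = 2.28 (6 hours).
P(N ≥ 5) = 1 − P(N ≤ 4) ≈ 0.0814.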